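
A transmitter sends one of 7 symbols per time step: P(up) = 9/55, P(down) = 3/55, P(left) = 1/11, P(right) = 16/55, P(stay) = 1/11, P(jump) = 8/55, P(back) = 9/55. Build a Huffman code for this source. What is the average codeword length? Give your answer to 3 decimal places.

2.691 bits/symbol

Repeatedly combine the two least-probable nodes; the expected code length is the sum of the merged weights.
merge 3/55 + 1/11 → 8/55
merge 1/11 + 8/55 → 13/55
merge 8/55 + 9/55 → 17/55
merge 9/55 + 13/55 → 2/5
merge 16/55 + 17/55 → 3/5
merge 2/5 + 3/5 → 1
L = 8/55 + 13/55 + 17/55 + 2/5 + 3/5 + 1 = 148/55 ≈ 2.691 bits/symbol.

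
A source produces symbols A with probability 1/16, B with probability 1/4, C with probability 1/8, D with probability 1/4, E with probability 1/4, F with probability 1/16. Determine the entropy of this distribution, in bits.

Each probability is a power of 1/2, so log₂(1/p) is an integer.
H = Σ p·log₂(1/p) = 1/16·4 + 1/4·2 + 1/8·3 + 1/4·2 + 1/4·2 + 1/16·4 = 2.375 bits.

2.375 bits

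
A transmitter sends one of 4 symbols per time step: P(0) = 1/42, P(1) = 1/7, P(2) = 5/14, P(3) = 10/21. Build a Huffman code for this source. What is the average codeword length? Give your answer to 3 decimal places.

1.690 bits/symbol

Repeatedly combine the two least-probable nodes; the expected code length is the sum of the merged weights.
merge 1/42 + 1/7 → 1/6
merge 1/6 + 5/14 → 11/21
merge 10/21 + 11/21 → 1
L = 1/6 + 11/21 + 1 = 71/42 ≈ 1.690 bits/symbol.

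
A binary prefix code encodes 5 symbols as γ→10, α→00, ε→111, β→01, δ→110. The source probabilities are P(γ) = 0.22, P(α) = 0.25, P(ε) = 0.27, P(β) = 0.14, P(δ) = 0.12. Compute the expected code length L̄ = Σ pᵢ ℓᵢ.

L̄ = Σ pᵢ·ℓᵢ = 0.22·2 + 0.25·2 + 0.27·3 + 0.14·2 + 0.12·3 = 2.39 bits/symbol.

2.39 bits/symbol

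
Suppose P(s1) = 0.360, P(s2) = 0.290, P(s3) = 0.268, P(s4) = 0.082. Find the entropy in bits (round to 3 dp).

H = −Σ pᵢ log₂ pᵢ.
−0.360·log₂(0.360) = 0.5306
−0.290·log₂(0.290) = 0.5179
−0.268·log₂(0.268) = 0.5091
−0.082·log₂(0.082) = 0.2959
Sum ≈ 1.8535 → 1.854 bits.

1.854 bits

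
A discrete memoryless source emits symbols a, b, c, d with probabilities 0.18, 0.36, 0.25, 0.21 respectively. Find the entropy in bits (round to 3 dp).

1.949 bits

H = −Σ pᵢ log₂ pᵢ.
−0.18·log₂(0.18) = 0.4453
−0.36·log₂(0.36) = 0.5306
−0.25·log₂(0.25) = 0.5000
−0.21·log₂(0.21) = 0.4728
Sum ≈ 1.9487 → 1.949 bits.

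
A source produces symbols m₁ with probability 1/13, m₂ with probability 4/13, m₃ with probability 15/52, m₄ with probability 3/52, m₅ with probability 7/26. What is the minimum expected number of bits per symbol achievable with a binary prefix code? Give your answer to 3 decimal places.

2.135 bits/symbol

Repeatedly combine the two least-probable nodes; the expected code length is the sum of the merged weights.
merge 3/52 + 1/13 → 7/52
merge 7/52 + 7/26 → 21/52
merge 15/52 + 4/13 → 31/52
merge 21/52 + 31/52 → 1
L = 7/52 + 21/52 + 31/52 + 1 = 111/52 ≈ 2.135 bits/symbol.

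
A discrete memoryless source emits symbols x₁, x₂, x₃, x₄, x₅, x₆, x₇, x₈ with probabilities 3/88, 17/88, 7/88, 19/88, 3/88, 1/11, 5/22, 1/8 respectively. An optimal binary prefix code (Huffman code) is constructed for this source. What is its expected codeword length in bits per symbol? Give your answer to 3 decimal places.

2.773 bits/symbol

Repeatedly combine the two least-probable nodes; the expected code length is the sum of the merged weights.
merge 3/88 + 3/88 → 3/44
merge 3/44 + 7/88 → 13/88
merge 1/11 + 1/8 → 19/88
merge 13/88 + 17/88 → 15/44
merge 19/88 + 19/88 → 19/44
merge 5/22 + 15/44 → 25/44
merge 19/44 + 25/44 → 1
L = 3/44 + 13/88 + 19/88 + 15/44 + 19/44 + 25/44 + 1 = 61/22 ≈ 2.773 bits/symbol.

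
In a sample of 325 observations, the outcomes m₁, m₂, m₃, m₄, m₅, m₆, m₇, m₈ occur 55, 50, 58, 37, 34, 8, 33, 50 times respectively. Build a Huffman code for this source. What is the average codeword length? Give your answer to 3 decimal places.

Probabilities are the counts divided by 325.
Repeatedly combine the two least-probable nodes; the expected code length is the sum of the merged weights.
merge 8/325 + 33/325 → 41/325
merge 34/325 + 37/325 → 71/325
merge 41/325 + 2/13 → 7/25
merge 2/13 + 11/65 → 21/65
merge 58/325 + 71/325 → 129/325
merge 7/25 + 21/65 → 196/325
merge 129/325 + 196/325 → 1
L = 41/325 + 71/325 + 7/25 + 21/65 + 129/325 + 196/325 + 1 = 958/325 ≈ 2.948 bits/symbol.

2.948 bits/symbol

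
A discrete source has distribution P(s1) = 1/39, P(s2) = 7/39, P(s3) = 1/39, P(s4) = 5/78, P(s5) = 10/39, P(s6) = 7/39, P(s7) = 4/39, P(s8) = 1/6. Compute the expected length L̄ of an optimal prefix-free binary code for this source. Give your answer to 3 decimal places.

2.731 bits/symbol

Repeatedly combine the two least-probable nodes; the expected code length is the sum of the merged weights.
merge 1/39 + 1/39 → 2/39
merge 2/39 + 5/78 → 3/26
merge 4/39 + 3/26 → 17/78
merge 1/6 + 7/39 → 9/26
merge 7/39 + 17/78 → 31/78
merge 10/39 + 9/26 → 47/78
merge 31/78 + 47/78 → 1
L = 2/39 + 3/26 + 17/78 + 9/26 + 31/78 + 47/78 + 1 = 71/26 ≈ 2.731 bits/symbol.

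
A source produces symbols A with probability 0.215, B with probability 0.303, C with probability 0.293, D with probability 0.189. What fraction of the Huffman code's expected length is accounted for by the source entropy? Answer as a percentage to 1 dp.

98.6%

Entropy H = −Σ p log₂ p ≈ 1.9719 bits.
Huffman merges: 189/1000+43/200→101/250; 293/1000+303/1000→149/250; 101/250+149/250→1. L = 2 ≈ 2.0000.
Efficiency = H/L = 1.9719/2.0000 = 98.6%.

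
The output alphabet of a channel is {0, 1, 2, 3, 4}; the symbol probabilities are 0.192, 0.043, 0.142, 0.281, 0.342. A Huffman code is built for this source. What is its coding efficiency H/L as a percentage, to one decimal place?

95.9%

Entropy H = −Σ p log₂ p ≈ 2.0962 bits.
Huffman merges: 43/1000+71/500→37/200; 37/200+24/125→377/1000; 281/1000+171/500→623/1000; 377/1000+623/1000→1. L = 437/200 ≈ 2.1850.
Efficiency = H/L = 2.0962/2.1850 = 95.9%.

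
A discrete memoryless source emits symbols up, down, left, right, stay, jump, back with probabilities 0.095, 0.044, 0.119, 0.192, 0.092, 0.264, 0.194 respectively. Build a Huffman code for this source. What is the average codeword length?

2.678 bits/symbol

Repeatedly combine the two least-probable nodes; the expected code length is the sum of the merged weights.
merge 11/250 + 23/250 → 17/125
merge 19/200 + 119/1000 → 107/500
merge 17/125 + 24/125 → 41/125
merge 97/500 + 107/500 → 51/125
merge 33/125 + 41/125 → 74/125
merge 51/125 + 74/125 → 1
L = 17/125 + 107/500 + 41/125 + 51/125 + 74/125 + 1 = 1339/500 = 2.678 bits/symbol.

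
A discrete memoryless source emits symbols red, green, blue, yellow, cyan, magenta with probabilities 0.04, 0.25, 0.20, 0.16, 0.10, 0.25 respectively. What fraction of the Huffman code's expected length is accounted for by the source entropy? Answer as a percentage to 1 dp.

Entropy H = −Σ p log₂ p ≈ 2.4053 bits.
Huffman merges: 1/25+1/10→7/50; 7/50+4/25→3/10; 1/5+1/4→9/20; 1/4+3/10→11/20; 9/20+11/20→1. L = 61/25 ≈ 2.4400.
Efficiency = H/L = 2.4053/2.4400 = 98.6%.

98.6%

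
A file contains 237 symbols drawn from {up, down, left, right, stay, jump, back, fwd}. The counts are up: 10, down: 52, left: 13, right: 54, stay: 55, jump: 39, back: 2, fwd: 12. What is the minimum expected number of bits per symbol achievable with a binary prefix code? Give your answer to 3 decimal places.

2.629 bits/symbol

Probabilities are the counts divided by 237.
Repeatedly combine the two least-probable nodes; the expected code length is the sum of the merged weights.
merge 2/237 + 10/237 → 4/79
merge 4/79 + 4/79 → 8/79
merge 13/237 + 8/79 → 37/237
merge 37/237 + 13/79 → 76/237
merge 52/237 + 18/79 → 106/237
merge 55/237 + 76/237 → 131/237
merge 106/237 + 131/237 → 1
L = 4/79 + 8/79 + 37/237 + 76/237 + 106/237 + 131/237 + 1 = 623/237 ≈ 2.629 bits/symbol.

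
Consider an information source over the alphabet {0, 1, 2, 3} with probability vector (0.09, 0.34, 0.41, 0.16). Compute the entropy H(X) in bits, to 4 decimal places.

1.7922 bits

H = −Σ pᵢ log₂ pᵢ.
−0.09·log₂(0.09) = 0.3127
−0.34·log₂(0.34) = 0.5292
−0.41·log₂(0.41) = 0.5274
−0.16·log₂(0.16) = 0.4230
Sum ≈ 1.7922 → 1.7922 bits.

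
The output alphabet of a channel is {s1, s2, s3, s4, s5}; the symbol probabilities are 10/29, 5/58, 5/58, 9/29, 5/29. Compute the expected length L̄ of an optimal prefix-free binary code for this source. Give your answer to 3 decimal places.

Repeatedly combine the two least-probable nodes; the expected code length is the sum of the merged weights.
merge 5/58 + 5/58 → 5/29
merge 5/29 + 5/29 → 10/29
merge 9/29 + 10/29 → 19/29
merge 10/29 + 19/29 → 1
L = 5/29 + 10/29 + 19/29 + 1 = 63/29 ≈ 2.172 bits/symbol.

2.172 bits/symbol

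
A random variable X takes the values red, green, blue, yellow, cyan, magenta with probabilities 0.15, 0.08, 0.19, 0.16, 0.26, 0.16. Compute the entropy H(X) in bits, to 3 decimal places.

2.509 bits

H = −Σ pᵢ log₂ pᵢ.
−0.15·log₂(0.15) = 0.4105
−0.08·log₂(0.08) = 0.2915
−0.19·log₂(0.19) = 0.4552
−0.16·log₂(0.16) = 0.4230
−0.26·log₂(0.26) = 0.5053
−0.16·log₂(0.16) = 0.4230
Sum ≈ 2.5086 → 2.509 bits.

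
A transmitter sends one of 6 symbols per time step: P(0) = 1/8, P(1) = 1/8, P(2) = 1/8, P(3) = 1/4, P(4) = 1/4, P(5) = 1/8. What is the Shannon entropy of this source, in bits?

2.5 bits

Each probability is a power of 1/2, so log₂(1/p) is an integer.
H = Σ p·log₂(1/p) = 1/8·3 + 1/8·3 + 1/8·3 + 1/4·2 + 1/4·2 + 1/8·3 = 2.5 bits.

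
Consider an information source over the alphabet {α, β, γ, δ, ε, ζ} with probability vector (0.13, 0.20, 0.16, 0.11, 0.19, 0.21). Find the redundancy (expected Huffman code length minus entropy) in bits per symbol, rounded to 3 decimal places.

0.042 bits

Entropy H = −Σ p log₂ p ≈ 2.5484 bits.
Huffman merges: 11/100+13/100→6/25; 4/25+19/100→7/20; 1/5+21/100→41/100; 6/25+7/20→59/100; 41/100+59/100→1. L = 259/100 ≈ 2.5900.
L − H = 2.5900 − 2.5484 = 0.042 bits.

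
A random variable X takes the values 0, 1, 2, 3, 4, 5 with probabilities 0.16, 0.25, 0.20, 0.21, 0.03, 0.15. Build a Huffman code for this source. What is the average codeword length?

2.52 bits/symbol

Repeatedly combine the two least-probable nodes; the expected code length is the sum of the merged weights.
merge 3/100 + 3/20 → 9/50
merge 4/25 + 9/50 → 17/50
merge 1/5 + 21/100 → 41/100
merge 1/4 + 17/50 → 59/100
merge 41/100 + 59/100 → 1
L = 9/50 + 17/50 + 41/100 + 59/100 + 1 = 63/25 = 2.52 bits/symbol.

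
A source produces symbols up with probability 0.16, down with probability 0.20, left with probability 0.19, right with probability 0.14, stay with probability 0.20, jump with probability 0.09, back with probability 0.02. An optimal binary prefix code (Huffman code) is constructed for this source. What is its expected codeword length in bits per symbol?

2.71 bits/symbol

Repeatedly combine the two least-probable nodes; the expected code length is the sum of the merged weights.
merge 1/50 + 9/100 → 11/100
merge 11/100 + 7/50 → 1/4
merge 4/25 + 19/100 → 7/20
merge 1/5 + 1/5 → 2/5
merge 1/4 + 7/20 → 3/5
merge 2/5 + 3/5 → 1
L = 11/100 + 1/4 + 7/20 + 2/5 + 3/5 + 1 = 271/100 = 2.71 bits/symbol.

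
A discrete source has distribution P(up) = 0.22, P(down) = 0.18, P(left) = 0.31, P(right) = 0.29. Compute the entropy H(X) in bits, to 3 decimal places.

H = −Σ pᵢ log₂ pᵢ.
−0.22·log₂(0.22) = 0.4806
−0.18·log₂(0.18) = 0.4453
−0.31·log₂(0.31) = 0.5238
−0.29·log₂(0.29) = 0.5179
Sum ≈ 1.9676 → 1.968 bits.

1.968 bits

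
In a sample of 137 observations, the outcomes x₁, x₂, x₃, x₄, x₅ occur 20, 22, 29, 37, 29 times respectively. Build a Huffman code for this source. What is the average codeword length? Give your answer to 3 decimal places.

2.307 bits/symbol

Probabilities are the counts divided by 137.
Repeatedly combine the two least-probable nodes; the expected code length is the sum of the merged weights.
merge 20/137 + 22/137 → 42/137
merge 29/137 + 29/137 → 58/137
merge 37/137 + 42/137 → 79/137
merge 58/137 + 79/137 → 1
L = 42/137 + 58/137 + 79/137 + 1 = 316/137 ≈ 2.307 bits/symbol.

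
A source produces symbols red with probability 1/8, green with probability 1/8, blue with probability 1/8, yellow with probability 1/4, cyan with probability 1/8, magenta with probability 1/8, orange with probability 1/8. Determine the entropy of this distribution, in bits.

Each probability is a power of 1/2, so log₂(1/p) is an integer.
H = Σ p·log₂(1/p) = 1/8·3 + 1/8·3 + 1/8·3 + 1/4·2 + 1/8·3 + 1/8·3 + 1/8·3 = 2.75 bits.

2.75 bits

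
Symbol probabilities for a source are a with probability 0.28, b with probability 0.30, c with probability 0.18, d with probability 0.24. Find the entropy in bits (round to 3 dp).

1.975 bits

H = −Σ pᵢ log₂ pᵢ.
−0.28·log₂(0.28) = 0.5142
−0.30·log₂(0.30) = 0.5211
−0.18·log₂(0.18) = 0.4453
−0.24·log₂(0.24) = 0.4941
Sum ≈ 1.9748 → 1.975 bits.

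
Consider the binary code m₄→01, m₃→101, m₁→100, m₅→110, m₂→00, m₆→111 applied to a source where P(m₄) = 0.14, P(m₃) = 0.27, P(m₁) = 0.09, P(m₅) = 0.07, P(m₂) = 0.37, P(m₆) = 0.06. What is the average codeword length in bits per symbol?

2.49 bits/symbol

L̄ = Σ pᵢ·ℓᵢ = 0.14·2 + 0.27·3 + 0.09·3 + 0.07·3 + 0.37·2 + 0.06·3 = 2.49 bits/symbol.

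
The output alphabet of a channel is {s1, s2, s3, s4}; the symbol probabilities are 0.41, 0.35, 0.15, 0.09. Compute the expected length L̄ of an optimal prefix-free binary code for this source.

1.83 bits/symbol

Repeatedly combine the two least-probable nodes; the expected code length is the sum of the merged weights.
merge 9/100 + 3/20 → 6/25
merge 6/25 + 7/20 → 59/100
merge 41/100 + 59/100 → 1
L = 6/25 + 59/100 + 1 = 183/100 = 1.83 bits/symbol.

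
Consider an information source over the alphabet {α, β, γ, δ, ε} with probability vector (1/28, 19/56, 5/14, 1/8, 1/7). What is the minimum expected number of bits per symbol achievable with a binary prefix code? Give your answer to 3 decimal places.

2.107 bits/symbol

Repeatedly combine the two least-probable nodes; the expected code length is the sum of the merged weights.
merge 1/28 + 1/8 → 9/56
merge 1/7 + 9/56 → 17/56
merge 17/56 + 19/56 → 9/14
merge 5/14 + 9/14 → 1
L = 9/56 + 17/56 + 9/14 + 1 = 59/28 ≈ 2.107 bits/symbol.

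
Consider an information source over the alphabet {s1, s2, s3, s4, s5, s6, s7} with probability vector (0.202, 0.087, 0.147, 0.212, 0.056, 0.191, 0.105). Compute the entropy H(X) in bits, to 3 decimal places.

2.684 bits

H = −Σ pᵢ log₂ pᵢ.
−0.202·log₂(0.202) = 0.4661
−0.087·log₂(0.087) = 0.3065
−0.147·log₂(0.147) = 0.4066
−0.212·log₂(0.212) = 0.4744
−0.056·log₂(0.056) = 0.2329
−0.191·log₂(0.191) = 0.4562
−0.105·log₂(0.105) = 0.3414
Sum ≈ 2.6841 → 2.684 bits.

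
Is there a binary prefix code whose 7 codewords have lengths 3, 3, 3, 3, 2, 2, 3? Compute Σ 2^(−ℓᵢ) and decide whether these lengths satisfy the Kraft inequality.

With common denominator 2^3 = 8: Σ 2^(−ℓᵢ) = 1/8 + 1/8 + 1/8 + 1/8 + 2/8 + 2/8 + 1/8 = 9/8 = 1.125.
Kraft's inequality requires Σ ≤ 1; here Σ = 1.125 > 1, so no such prefix code exists.

1.125; no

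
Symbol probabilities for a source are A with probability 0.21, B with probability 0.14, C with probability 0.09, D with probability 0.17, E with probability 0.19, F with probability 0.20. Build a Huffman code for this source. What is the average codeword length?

Repeatedly combine the two least-probable nodes; the expected code length is the sum of the merged weights.
merge 9/100 + 7/50 → 23/100
merge 17/100 + 19/100 → 9/25
merge 1/5 + 21/100 → 41/100
merge 23/100 + 9/25 → 59/100
merge 41/100 + 59/100 → 1
L = 23/100 + 9/25 + 41/100 + 59/100 + 1 = 259/100 = 2.59 bits/symbol.

2.59 bits/symbol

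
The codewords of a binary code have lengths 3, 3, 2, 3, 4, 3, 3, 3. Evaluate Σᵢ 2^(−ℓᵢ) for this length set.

1.0625

With common denominator 2^4 = 16: Σ 2^(−ℓᵢ) = 2/16 + 2/16 + 4/16 + 2/16 + 1/16 + 2/16 + 2/16 + 2/16 = 17/16 = 1.0625.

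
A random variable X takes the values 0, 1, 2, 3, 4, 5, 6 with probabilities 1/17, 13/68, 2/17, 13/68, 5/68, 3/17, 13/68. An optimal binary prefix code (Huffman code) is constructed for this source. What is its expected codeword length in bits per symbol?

2.75 bits/symbol

Repeatedly combine the two least-probable nodes; the expected code length is the sum of the merged weights.
merge 1/17 + 5/68 → 9/68
merge 2/17 + 9/68 → 1/4
merge 3/17 + 13/68 → 25/68
merge 13/68 + 13/68 → 13/34
merge 1/4 + 25/68 → 21/34
merge 13/34 + 21/34 → 1
L = 9/68 + 1/4 + 25/68 + 13/34 + 21/34 + 1 = 11/4 = 2.75 bits/symbol.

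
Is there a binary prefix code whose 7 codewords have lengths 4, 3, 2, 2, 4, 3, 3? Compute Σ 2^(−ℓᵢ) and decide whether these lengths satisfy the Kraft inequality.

1; yes

With common denominator 2^4 = 16: Σ 2^(−ℓᵢ) = 1/16 + 2/16 + 4/16 + 4/16 + 1/16 + 2/16 + 2/16 = 16/16 = 1.
Kraft's inequality requires Σ ≤ 1; here Σ = 1 ≤ 1, so such a prefix code exists.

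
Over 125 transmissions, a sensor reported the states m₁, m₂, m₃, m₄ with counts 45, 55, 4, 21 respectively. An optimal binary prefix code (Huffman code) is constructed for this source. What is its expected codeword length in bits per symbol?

Probabilities are the counts divided by 125.
Repeatedly combine the two least-probable nodes; the expected code length is the sum of the merged weights.
merge 4/125 + 21/125 → 1/5
merge 1/5 + 9/25 → 14/25
merge 11/25 + 14/25 → 1
L = 1/5 + 14/25 + 1 = 44/25 = 1.76 bits/symbol.

1.76 bits/symbol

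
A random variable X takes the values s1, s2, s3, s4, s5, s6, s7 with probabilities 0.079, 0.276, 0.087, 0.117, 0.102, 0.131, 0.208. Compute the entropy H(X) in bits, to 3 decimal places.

H = −Σ pᵢ log₂ pᵢ.
−0.079·log₂(0.079) = 0.2893
−0.276·log₂(0.276) = 0.5126
−0.087·log₂(0.087) = 0.3065
−0.117·log₂(0.117) = 0.3622
−0.102·log₂(0.102) = 0.3359
−0.131·log₂(0.131) = 0.3841
−0.208·log₂(0.208) = 0.4712
Sum ≈ 2.6618 → 2.662 bits.

2.662 bits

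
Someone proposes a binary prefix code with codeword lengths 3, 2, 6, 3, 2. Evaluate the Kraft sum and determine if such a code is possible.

0.765625; yes

With common denominator 2^6 = 64: Σ 2^(−ℓᵢ) = 8/64 + 16/64 + 1/64 + 8/64 + 16/64 = 49/64 = 0.765625.
Kraft's inequality requires Σ ≤ 1; here Σ = 0.765625 ≤ 1, so such a prefix code exists.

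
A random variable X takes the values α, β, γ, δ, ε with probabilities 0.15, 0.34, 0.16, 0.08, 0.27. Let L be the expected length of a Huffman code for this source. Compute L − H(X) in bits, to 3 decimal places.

Entropy H = −Σ p log₂ p ≈ 2.1643 bits.
Huffman merges: 2/25+3/20→23/100; 4/25+23/100→39/100; 27/100+17/50→61/100; 39/100+61/100→1. L = 223/100 ≈ 2.2300.
L − H = 2.2300 − 2.1643 = 0.066 bits.

0.066 bits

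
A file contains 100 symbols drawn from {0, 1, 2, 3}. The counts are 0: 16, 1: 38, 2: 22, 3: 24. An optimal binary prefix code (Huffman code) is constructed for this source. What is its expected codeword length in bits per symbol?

2 bits/symbol

Probabilities are the counts divided by 100.
Repeatedly combine the two least-probable nodes; the expected code length is the sum of the merged weights.
merge 4/25 + 11/50 → 19/50
merge 6/25 + 19/50 → 31/50
merge 19/50 + 31/50 → 1
L = 19/50 + 31/50 + 1 = 2 bits/symbol.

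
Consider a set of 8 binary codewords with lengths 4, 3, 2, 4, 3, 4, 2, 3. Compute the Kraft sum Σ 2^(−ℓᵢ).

With common denominator 2^4 = 16: Σ 2^(−ℓᵢ) = 1/16 + 2/16 + 4/16 + 1/16 + 2/16 + 1/16 + 4/16 + 2/16 = 17/16 = 1.0625.

1.0625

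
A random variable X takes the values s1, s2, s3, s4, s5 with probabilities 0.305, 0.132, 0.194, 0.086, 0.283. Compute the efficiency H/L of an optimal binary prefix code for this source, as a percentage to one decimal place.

98.6%

Entropy H = −Σ p log₂ p ≈ 2.1869 bits.
Huffman merges: 43/500+33/250→109/500; 97/500+109/500→103/250; 283/1000+61/200→147/250; 103/250+147/250→1. L = 1109/500 ≈ 2.2180.
Efficiency = H/L = 2.1869/2.2180 = 98.6%.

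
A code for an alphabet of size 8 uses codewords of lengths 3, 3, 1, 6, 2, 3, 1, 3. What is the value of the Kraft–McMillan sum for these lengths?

1.765625

With common denominator 2^6 = 64: Σ 2^(−ℓᵢ) = 8/64 + 8/64 + 32/64 + 1/64 + 16/64 + 8/64 + 32/64 + 8/64 = 113/64 = 1.765625.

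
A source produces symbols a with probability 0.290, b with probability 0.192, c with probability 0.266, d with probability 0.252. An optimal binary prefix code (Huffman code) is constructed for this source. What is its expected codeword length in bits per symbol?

2 bits/symbol

Repeatedly combine the two least-probable nodes; the expected code length is the sum of the merged weights.
merge 24/125 + 63/250 → 111/250
merge 133/500 + 29/100 → 139/250
merge 111/250 + 139/250 → 1
L = 111/250 + 139/250 + 1 = 2 bits/symbol.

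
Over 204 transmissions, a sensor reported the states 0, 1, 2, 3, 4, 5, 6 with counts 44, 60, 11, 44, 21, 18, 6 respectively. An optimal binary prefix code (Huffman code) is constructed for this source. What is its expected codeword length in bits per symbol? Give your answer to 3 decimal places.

Probabilities are the counts divided by 204.
Repeatedly combine the two least-probable nodes; the expected code length is the sum of the merged weights.
merge 1/34 + 11/204 → 1/12
merge 1/12 + 3/34 → 35/204
merge 7/68 + 35/204 → 14/51
merge 11/51 + 11/51 → 22/51
merge 14/51 + 5/17 → 29/51
merge 22/51 + 29/51 → 1
L = 1/12 + 35/204 + 14/51 + 22/51 + 29/51 + 1 = 43/17 ≈ 2.529 bits/symbol.

2.529 bits/symbol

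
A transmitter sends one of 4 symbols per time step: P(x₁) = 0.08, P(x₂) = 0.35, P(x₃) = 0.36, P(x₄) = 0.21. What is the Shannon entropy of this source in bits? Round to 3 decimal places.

H = −Σ pᵢ log₂ pᵢ.
−0.08·log₂(0.08) = 0.2915
−0.35·log₂(0.35) = 0.5301
−0.36·log₂(0.36) = 0.5306
−0.21·log₂(0.21) = 0.4728
Sum ≈ 1.8250 → 1.825 bits.

1.825 bits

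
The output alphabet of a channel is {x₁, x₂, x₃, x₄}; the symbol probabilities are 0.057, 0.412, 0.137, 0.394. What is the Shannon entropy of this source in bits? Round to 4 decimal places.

H = −Σ pᵢ log₂ pᵢ.
−0.057·log₂(0.057) = 0.2356
−0.412·log₂(0.412) = 0.5271
−0.137·log₂(0.137) = 0.3929
−0.394·log₂(0.394) = 0.5294
Sum ≈ 1.6850 → 1.6850 bits.

1.6850 bits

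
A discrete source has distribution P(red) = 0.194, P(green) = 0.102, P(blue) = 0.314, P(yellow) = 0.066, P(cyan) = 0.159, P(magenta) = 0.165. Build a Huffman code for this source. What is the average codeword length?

2.492 bits/symbol

Repeatedly combine the two least-probable nodes; the expected code length is the sum of the merged weights.
merge 33/500 + 51/500 → 21/125
merge 159/1000 + 33/200 → 81/250
merge 21/125 + 97/500 → 181/500
merge 157/500 + 81/250 → 319/500
merge 181/500 + 319/500 → 1
L = 21/125 + 81/250 + 181/500 + 319/500 + 1 = 623/250 = 2.492 bits/symbol.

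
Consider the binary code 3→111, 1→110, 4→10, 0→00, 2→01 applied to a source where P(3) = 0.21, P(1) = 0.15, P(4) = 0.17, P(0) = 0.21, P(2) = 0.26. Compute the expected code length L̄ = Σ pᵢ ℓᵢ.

L̄ = Σ pᵢ·ℓᵢ = 0.21·3 + 0.15·3 + 0.17·2 + 0.21·2 + 0.26·2 = 2.36 bits/symbol.

2.36 bits/symbol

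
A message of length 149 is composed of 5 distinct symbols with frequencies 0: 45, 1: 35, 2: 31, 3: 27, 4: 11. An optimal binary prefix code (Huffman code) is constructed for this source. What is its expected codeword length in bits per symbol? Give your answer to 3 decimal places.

2.255 bits/symbol

Probabilities are the counts divided by 149.
Repeatedly combine the two least-probable nodes; the expected code length is the sum of the merged weights.
merge 11/149 + 27/149 → 38/149
merge 31/149 + 35/149 → 66/149
merge 38/149 + 45/149 → 83/149
merge 66/149 + 83/149 → 1
L = 38/149 + 66/149 + 83/149 + 1 = 336/149 ≈ 2.255 bits/symbol.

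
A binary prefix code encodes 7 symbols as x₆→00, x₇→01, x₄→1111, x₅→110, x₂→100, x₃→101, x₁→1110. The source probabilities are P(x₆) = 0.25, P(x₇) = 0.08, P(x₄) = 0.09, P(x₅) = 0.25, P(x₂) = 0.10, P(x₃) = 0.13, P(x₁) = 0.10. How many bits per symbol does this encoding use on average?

2.86 bits/symbol

L̄ = Σ pᵢ·ℓᵢ = 0.25·2 + 0.08·2 + 0.09·4 + 0.25·3 + 0.10·3 + 0.13·3 + 0.10·4 = 2.86 bits/symbol.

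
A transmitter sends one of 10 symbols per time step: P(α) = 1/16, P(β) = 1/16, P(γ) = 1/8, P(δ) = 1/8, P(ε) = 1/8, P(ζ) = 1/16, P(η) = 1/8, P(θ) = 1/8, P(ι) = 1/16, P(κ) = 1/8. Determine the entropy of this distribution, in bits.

3.25 bits

Each probability is a power of 1/2, so log₂(1/p) is an integer.
H = Σ p·log₂(1/p) = 1/16·4 + 1/16·4 + 1/8·3 + 1/8·3 + 1/8·3 + 1/16·4 + 1/8·3 + 1/8·3 + 1/16·4 + 1/8·3 = 3.25 bits.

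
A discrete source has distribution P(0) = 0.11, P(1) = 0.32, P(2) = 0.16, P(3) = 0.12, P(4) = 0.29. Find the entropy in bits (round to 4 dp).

H = −Σ pᵢ log₂ pᵢ.
−0.11·log₂(0.11) = 0.3503
−0.32·log₂(0.32) = 0.5260
−0.16·log₂(0.16) = 0.4230
−0.12·log₂(0.12) = 0.3671
−0.29·log₂(0.29) = 0.5179
Sum ≈ 2.1843 → 2.1843 bits.

2.1843 bits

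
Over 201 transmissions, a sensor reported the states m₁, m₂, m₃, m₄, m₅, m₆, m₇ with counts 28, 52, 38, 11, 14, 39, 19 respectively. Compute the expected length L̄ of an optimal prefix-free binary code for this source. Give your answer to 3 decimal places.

Probabilities are the counts divided by 201.
Repeatedly combine the two least-probable nodes; the expected code length is the sum of the merged weights.
merge 11/201 + 14/201 → 25/201
merge 19/201 + 25/201 → 44/201
merge 28/201 + 38/201 → 22/67
merge 13/67 + 44/201 → 83/201
merge 52/201 + 22/67 → 118/201
merge 83/201 + 118/201 → 1
L = 25/201 + 44/201 + 22/67 + 83/201 + 118/201 + 1 = 179/67 ≈ 2.672 bits/symbol.

2.672 bits/symbol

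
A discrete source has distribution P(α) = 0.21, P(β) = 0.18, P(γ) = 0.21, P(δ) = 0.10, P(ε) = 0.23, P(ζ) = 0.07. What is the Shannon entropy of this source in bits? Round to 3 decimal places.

2.479 bits

H = −Σ pᵢ log₂ pᵢ.
−0.21·log₂(0.21) = 0.4728
−0.18·log₂(0.18) = 0.4453
−0.21·log₂(0.21) = 0.4728
−0.10·log₂(0.10) = 0.3322
−0.23·log₂(0.23) = 0.4877
−0.07·log₂(0.07) = 0.2686
Sum ≈ 2.4794 → 2.479 bits.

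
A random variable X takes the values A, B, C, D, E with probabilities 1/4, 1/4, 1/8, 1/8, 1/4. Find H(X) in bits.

2.25 bits

Each probability is a power of 1/2, so log₂(1/p) is an integer.
H = Σ p·log₂(1/p) = 1/4·2 + 1/4·2 + 1/8·3 + 1/8·3 + 1/4·2 = 2.25 bits.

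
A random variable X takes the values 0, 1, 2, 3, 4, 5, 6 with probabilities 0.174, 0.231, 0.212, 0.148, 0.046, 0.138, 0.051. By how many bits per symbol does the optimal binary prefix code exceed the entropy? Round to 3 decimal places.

0.027 bits

Entropy H = −Σ p log₂ p ≈ 2.6273 bits.
Huffman merges: 23/500+51/1000→97/1000; 97/1000+69/500→47/200; 37/250+87/500→161/500; 53/250+231/1000→443/1000; 47/200+161/500→557/1000; 443/1000+557/1000→1. L = 1327/500 ≈ 2.6540.
L − H = 2.6540 − 2.6273 = 0.027 bits.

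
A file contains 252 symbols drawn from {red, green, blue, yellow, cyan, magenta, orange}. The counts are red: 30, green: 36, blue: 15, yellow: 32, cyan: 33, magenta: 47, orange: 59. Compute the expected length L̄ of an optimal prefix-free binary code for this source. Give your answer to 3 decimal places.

2.758 bits/symbol

Probabilities are the counts divided by 252.
Repeatedly combine the two least-probable nodes; the expected code length is the sum of the merged weights.
merge 5/84 + 5/42 → 5/28
merge 8/63 + 11/84 → 65/252
merge 1/7 + 5/28 → 9/28
merge 47/252 + 59/252 → 53/126
merge 65/252 + 9/28 → 73/126
merge 53/126 + 73/126 → 1
L = 5/28 + 65/252 + 9/28 + 53/126 + 73/126 + 1 = 695/252 ≈ 2.758 bits/symbol.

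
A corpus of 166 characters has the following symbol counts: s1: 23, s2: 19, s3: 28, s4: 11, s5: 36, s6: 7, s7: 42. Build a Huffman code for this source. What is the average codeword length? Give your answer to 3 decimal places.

2.639 bits/symbol

Probabilities are the counts divided by 166.
Repeatedly combine the two least-probable nodes; the expected code length is the sum of the merged weights.
merge 7/166 + 11/166 → 9/83
merge 9/83 + 19/166 → 37/166
merge 23/166 + 14/83 → 51/166
merge 18/83 + 37/166 → 73/166
merge 21/83 + 51/166 → 93/166
merge 73/166 + 93/166 → 1
L = 9/83 + 37/166 + 51/166 + 73/166 + 93/166 + 1 = 219/83 ≈ 2.639 bits/symbol.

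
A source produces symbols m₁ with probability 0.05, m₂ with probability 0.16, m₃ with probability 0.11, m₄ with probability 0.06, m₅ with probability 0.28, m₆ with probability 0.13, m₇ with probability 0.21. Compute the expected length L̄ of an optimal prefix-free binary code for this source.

Repeatedly combine the two least-probable nodes; the expected code length is the sum of the merged weights.
merge 1/20 + 3/50 → 11/100
merge 11/100 + 11/100 → 11/50
merge 13/100 + 4/25 → 29/100
merge 21/100 + 11/50 → 43/100
merge 7/25 + 29/100 → 57/100
merge 43/100 + 57/100 → 1
L = 11/100 + 11/50 + 29/100 + 43/100 + 57/100 + 1 = 131/50 = 2.62 bits/symbol.

2.62 bits/symbol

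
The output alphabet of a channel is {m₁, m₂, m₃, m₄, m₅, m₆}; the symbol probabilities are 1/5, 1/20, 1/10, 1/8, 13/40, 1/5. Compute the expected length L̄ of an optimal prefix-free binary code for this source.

Repeatedly combine the two least-probable nodes; the expected code length is the sum of the merged weights.
merge 1/20 + 1/10 → 3/20
merge 1/8 + 3/20 → 11/40
merge 1/5 + 1/5 → 2/5
merge 11/40 + 13/40 → 3/5
merge 2/5 + 3/5 → 1
L = 3/20 + 11/40 + 2/5 + 3/5 + 1 = 97/40 = 2.425 bits/symbol.

2.425 bits/symbol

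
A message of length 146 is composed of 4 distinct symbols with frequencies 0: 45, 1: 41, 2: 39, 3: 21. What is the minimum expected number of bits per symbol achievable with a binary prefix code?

2 bits/symbol

Probabilities are the counts divided by 146.
Repeatedly combine the two least-probable nodes; the expected code length is the sum of the merged weights.
merge 21/146 + 39/146 → 30/73
merge 41/146 + 45/146 → 43/73
merge 30/73 + 43/73 → 1
L = 30/73 + 43/73 + 1 = 2 bits/symbol.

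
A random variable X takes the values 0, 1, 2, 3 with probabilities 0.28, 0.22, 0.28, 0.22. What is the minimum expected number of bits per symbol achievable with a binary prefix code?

Repeatedly combine the two least-probable nodes; the expected code length is the sum of the merged weights.
merge 11/50 + 11/50 → 11/25
merge 7/25 + 7/25 → 14/25
merge 11/25 + 14/25 → 1
L = 11/25 + 14/25 + 1 = 2 bits/symbol.

2 bits/symbol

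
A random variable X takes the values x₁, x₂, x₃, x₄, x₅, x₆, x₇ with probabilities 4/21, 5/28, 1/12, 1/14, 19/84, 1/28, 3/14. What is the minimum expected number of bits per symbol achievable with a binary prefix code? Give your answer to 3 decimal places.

Repeatedly combine the two least-probable nodes; the expected code length is the sum of the merged weights.
merge 1/28 + 1/14 → 3/28
merge 1/12 + 3/28 → 4/21
merge 5/28 + 4/21 → 31/84
merge 4/21 + 3/14 → 17/42
merge 19/84 + 31/84 → 25/42
merge 17/42 + 25/42 → 1
L = 3/28 + 4/21 + 31/84 + 17/42 + 25/42 + 1 = 8/3 ≈ 2.667 bits/symbol.

2.667 bits/symbol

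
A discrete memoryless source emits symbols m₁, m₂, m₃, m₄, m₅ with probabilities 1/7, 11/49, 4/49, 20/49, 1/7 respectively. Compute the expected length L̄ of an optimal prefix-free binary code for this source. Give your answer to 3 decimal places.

2.184 bits/symbol

Repeatedly combine the two least-probable nodes; the expected code length is the sum of the merged weights.
merge 4/49 + 1/7 → 11/49
merge 1/7 + 11/49 → 18/49
merge 11/49 + 18/49 → 29/49
merge 20/49 + 29/49 → 1
L = 11/49 + 18/49 + 29/49 + 1 = 107/49 ≈ 2.184 bits/symbol.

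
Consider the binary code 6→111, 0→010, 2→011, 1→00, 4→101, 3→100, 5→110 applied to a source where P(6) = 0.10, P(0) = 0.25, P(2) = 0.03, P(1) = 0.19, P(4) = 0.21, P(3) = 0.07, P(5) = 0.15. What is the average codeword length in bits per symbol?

L̄ = Σ pᵢ·ℓᵢ = 0.10·3 + 0.25·3 + 0.03·3 + 0.19·2 + 0.21·3 + 0.07·3 + 0.15·3 = 2.81 bits/symbol.

2.81 bits/symbol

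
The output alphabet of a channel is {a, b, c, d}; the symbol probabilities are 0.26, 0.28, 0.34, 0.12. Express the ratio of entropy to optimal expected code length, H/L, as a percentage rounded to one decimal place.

95.8%

Entropy H = −Σ p log₂ p ≈ 1.9157 bits.
Huffman merges: 3/25+13/50→19/50; 7/25+17/50→31/50; 19/50+31/50→1. L = 2 ≈ 2.0000.
Efficiency = H/L = 1.9157/2.0000 = 95.8%.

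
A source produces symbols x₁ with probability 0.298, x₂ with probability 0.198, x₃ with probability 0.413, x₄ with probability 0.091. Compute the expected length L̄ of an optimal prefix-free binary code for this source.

1.876 bits/symbol

Repeatedly combine the two least-probable nodes; the expected code length is the sum of the merged weights.
merge 91/1000 + 99/500 → 289/1000
merge 289/1000 + 149/500 → 587/1000
merge 413/1000 + 587/1000 → 1
L = 289/1000 + 587/1000 + 1 = 469/250 = 1.876 bits/symbol.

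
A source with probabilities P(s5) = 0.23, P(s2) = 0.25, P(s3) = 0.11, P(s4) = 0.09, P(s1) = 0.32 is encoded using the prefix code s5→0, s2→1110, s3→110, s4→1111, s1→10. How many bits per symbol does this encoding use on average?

L̄ = Σ pᵢ·ℓᵢ = 0.23·1 + 0.25·4 + 0.11·3 + 0.09·4 + 0.32·2 = 2.56 bits/symbol.

2.56 bits/symbol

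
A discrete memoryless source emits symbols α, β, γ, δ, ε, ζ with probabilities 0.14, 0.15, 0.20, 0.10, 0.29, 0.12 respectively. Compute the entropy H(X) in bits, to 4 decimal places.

H = −Σ pᵢ log₂ pᵢ.
−0.14·log₂(0.14) = 0.3971
−0.15·log₂(0.15) = 0.4105
−0.20·log₂(0.20) = 0.4644
−0.10·log₂(0.10) = 0.3322
−0.29·log₂(0.29) = 0.5179
−0.12·log₂(0.12) = 0.3671
Sum ≈ 2.4892 → 2.4892 bits.

2.4892 bits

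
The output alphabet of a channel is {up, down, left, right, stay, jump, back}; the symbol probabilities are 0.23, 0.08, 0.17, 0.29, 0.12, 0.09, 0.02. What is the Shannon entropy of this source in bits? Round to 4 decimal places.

H = −Σ pᵢ log₂ pᵢ.
−0.23·log₂(0.23) = 0.4877
−0.08·log₂(0.08) = 0.2915
−0.17·log₂(0.17) = 0.4346
−0.29·log₂(0.29) = 0.5179
−0.12·log₂(0.12) = 0.3671
−0.09·log₂(0.09) = 0.3127
−0.02·log₂(0.02) = 0.1129
Sum ≈ 2.5243 → 2.5243 bits.

2.5243 bits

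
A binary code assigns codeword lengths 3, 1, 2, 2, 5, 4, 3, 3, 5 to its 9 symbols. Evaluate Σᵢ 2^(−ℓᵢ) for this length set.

1.5

With common denominator 2^5 = 32: Σ 2^(−ℓᵢ) = 4/32 + 16/32 + 8/32 + 8/32 + 1/32 + 2/32 + 4/32 + 4/32 + 1/32 = 48/32 = 1.5.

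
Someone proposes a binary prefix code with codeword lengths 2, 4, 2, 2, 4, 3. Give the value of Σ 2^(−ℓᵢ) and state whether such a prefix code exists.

With common denominator 2^4 = 16: Σ 2^(−ℓᵢ) = 4/16 + 1/16 + 4/16 + 4/16 + 1/16 + 2/16 = 16/16 = 1.
Kraft's inequality requires Σ ≤ 1; here Σ = 1 ≤ 1, so such a prefix code exists.

1; yes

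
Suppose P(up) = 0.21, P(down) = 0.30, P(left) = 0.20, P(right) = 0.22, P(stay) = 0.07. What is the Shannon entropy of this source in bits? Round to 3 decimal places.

2.207 bits

H = −Σ pᵢ log₂ pᵢ.
−0.21·log₂(0.21) = 0.4728
−0.30·log₂(0.30) = 0.5211
−0.20·log₂(0.20) = 0.4644
−0.22·log₂(0.22) = 0.4806
−0.07·log₂(0.07) = 0.2686
Sum ≈ 2.2074 → 2.207 bits.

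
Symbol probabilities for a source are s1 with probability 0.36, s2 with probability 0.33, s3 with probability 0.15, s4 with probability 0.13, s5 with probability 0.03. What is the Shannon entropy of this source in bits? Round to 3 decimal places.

2.003 bits

H = −Σ pᵢ log₂ pᵢ.
−0.36·log₂(0.36) = 0.5306
−0.33·log₂(0.33) = 0.5278
−0.15·log₂(0.15) = 0.4105
−0.13·log₂(0.13) = 0.3826
−0.03·log₂(0.03) = 0.1518
Sum ≈ 2.0034 → 2.003 bits.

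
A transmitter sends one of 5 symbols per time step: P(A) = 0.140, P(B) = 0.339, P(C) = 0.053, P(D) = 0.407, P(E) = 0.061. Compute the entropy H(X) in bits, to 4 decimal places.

1.9248 bits

H = −Σ pᵢ log₂ pᵢ.
−0.140·log₂(0.140) = 0.3971
−0.339·log₂(0.339) = 0.5291
−0.053·log₂(0.053) = 0.2246
−0.407·log₂(0.407) = 0.5278
−0.061·log₂(0.061) = 0.2461
Sum ≈ 1.9248 → 1.9248 bits.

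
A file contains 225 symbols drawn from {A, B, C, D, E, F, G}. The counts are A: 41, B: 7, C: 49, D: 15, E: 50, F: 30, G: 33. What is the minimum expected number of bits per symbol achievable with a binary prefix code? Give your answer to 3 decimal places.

2.658 bits/symbol

Probabilities are the counts divided by 225.
Repeatedly combine the two least-probable nodes; the expected code length is the sum of the merged weights.
merge 7/225 + 1/15 → 22/225
merge 22/225 + 2/15 → 52/225
merge 11/75 + 41/225 → 74/225
merge 49/225 + 2/9 → 11/25
merge 52/225 + 74/225 → 14/25
merge 11/25 + 14/25 → 1
L = 22/225 + 52/225 + 74/225 + 11/25 + 14/25 + 1 = 598/225 ≈ 2.658 bits/symbol.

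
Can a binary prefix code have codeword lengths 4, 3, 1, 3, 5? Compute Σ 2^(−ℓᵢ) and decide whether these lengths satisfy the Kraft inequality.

With common denominator 2^5 = 32: Σ 2^(−ℓᵢ) = 2/32 + 4/32 + 16/32 + 4/32 + 1/32 = 27/32 = 0.84375.
Kraft's inequality requires Σ ≤ 1; here Σ = 0.84375 ≤ 1, so such a prefix code exists.

0.84375; yes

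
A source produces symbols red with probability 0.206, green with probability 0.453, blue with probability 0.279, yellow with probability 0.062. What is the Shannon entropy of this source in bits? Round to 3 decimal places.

H = −Σ pᵢ log₂ pᵢ.
−0.206·log₂(0.206) = 0.4695
−0.453·log₂(0.453) = 0.5175
−0.279·log₂(0.279) = 0.5138
−0.062·log₂(0.062) = 0.2487
Sum ≈ 1.7496 → 1.750 bits.

1.750 bits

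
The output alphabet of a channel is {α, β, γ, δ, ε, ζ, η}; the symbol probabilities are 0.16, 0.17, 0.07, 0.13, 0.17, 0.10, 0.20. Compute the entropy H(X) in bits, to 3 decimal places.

2.740 bits

H = −Σ pᵢ log₂ pᵢ.
−0.16·log₂(0.16) = 0.4230
−0.17·log₂(0.17) = 0.4346
−0.07·log₂(0.07) = 0.2686
−0.13·log₂(0.13) = 0.3826
−0.17·log₂(0.17) = 0.4346
−0.10·log₂(0.10) = 0.3322
−0.20·log₂(0.20) = 0.4644
Sum ≈ 2.7400 → 2.740 bits.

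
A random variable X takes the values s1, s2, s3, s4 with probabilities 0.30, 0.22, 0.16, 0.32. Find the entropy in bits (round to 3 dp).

1.951 bits

H = −Σ pᵢ log₂ pᵢ.
−0.30·log₂(0.30) = 0.5211
−0.22·log₂(0.22) = 0.4806
−0.16·log₂(0.16) = 0.4230
−0.32·log₂(0.32) = 0.5260
Sum ≈ 1.9507 → 1.951 bits.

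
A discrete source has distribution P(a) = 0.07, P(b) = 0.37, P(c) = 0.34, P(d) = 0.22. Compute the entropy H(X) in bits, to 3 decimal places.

1.809 bits

H = −Σ pᵢ log₂ pᵢ.
−0.07·log₂(0.07) = 0.2686
−0.37·log₂(0.37) = 0.5307
−0.34·log₂(0.34) = 0.5292
−0.22·log₂(0.22) = 0.4806
Sum ≈ 1.8090 → 1.809 bits.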